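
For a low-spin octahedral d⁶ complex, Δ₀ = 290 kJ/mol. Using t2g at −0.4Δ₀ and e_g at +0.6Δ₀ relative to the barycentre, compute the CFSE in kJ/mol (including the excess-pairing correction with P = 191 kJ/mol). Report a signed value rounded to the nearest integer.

-314

Electron filling gives t2g^6 e_g^0.
Orbital CFSE = 6(-0.4) + 0(0.6) = -2.4Δ₀ = -2.4 × 290 = -696 kJ/mol.
Relative to high-spin t2g^4 e_g^2 (1 paired), the low-spin configuration has 2 additional pairs, contributing +2 × 191 = +382 kJ/mol.
Combining: -696 + 382 = -314 kJ/mol.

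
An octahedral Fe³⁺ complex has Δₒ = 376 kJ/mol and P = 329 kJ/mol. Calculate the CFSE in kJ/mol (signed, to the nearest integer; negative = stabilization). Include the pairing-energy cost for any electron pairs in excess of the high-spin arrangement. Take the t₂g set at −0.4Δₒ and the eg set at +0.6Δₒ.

-94

Fe³⁺: group 8, so d-count = 8 − 3 = 5.
Δₒ > P, so pairing is preferred: the ground state is low-spin.
That gives t₂g⁵ eg⁰.
Orbital CFSE = -2.0Δₒ = -2.0 × 376 = -752 kJ/mol.
Excess pairs vs high-spin: 2 − 0 = 2; pairing cost = +658 kJ/mol.
Net CFSE = -752 + 658 = -94 kJ/mol.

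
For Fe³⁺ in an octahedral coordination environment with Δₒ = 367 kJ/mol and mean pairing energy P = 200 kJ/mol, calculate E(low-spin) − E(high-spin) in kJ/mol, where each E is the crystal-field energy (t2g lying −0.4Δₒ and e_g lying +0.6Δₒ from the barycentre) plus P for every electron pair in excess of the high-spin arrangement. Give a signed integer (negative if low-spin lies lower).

Fe sits in group 8; removing 3 electrons leaves Fe³⁺ with 8 − 3 = 5 d electrons.
High-spin: t2g^3 e_g^2, CFSE = 0.0Δₒ = 0 kJ/mol.
Low-spin t2g^5 e_g^0 gives -2.0Δₒ = -734 kJ/mol, but forming 2 extra pairs costs 2P = 400 kJ/mol, so E(LS) = -734 + 400 = -334 kJ/mol.
Thus E(LS) − E(HS) = -334 kJ/mol.

-334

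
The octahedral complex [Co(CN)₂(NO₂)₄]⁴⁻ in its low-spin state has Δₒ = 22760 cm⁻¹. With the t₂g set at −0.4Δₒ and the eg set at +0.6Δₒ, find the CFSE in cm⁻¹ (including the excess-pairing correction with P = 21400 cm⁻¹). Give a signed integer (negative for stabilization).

Ligand charges: 2×(-1) from CN⁻ and 4×(-1) from NO₂⁻ sum to -6; with overall charge -4, Co is +2.
Group 9 minus oxidation state +2 gives a d⁷ configuration for Co²⁺.
Electron filling gives t₂g⁶ eg¹.
The orbital stabilization is -1.8Δₒ = -1.8 × 22760 = -40968 cm⁻¹.
Pairing penalty: 3 pairs vs 2 in the high-spin reference → 1 extra × P = 21400 cm⁻¹.
Net CFSE = -40968 + 21400 = -19568 cm⁻¹.

-19568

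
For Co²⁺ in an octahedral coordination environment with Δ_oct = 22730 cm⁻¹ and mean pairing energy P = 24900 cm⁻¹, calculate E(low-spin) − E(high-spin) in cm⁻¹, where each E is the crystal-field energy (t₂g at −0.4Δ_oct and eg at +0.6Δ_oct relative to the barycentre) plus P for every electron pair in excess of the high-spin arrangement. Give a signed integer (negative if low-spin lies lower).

Co sits in group 9; removing 2 electrons leaves Co²⁺ with 9 − 2 = 7 d electrons.
High-spin: t₂g⁵ eg², CFSE = -0.8Δ_oct = -18184 cm⁻¹.
Low-spin t₂g⁶ eg¹ gives -1.8Δ_oct = -40914 cm⁻¹, but forming 1 extra pair costs 1P = 24900 cm⁻¹, so E(LS) = -40914 + 24900 = -16014 cm⁻¹.
Thus E(LS) − E(HS) = 2170 cm⁻¹.

2170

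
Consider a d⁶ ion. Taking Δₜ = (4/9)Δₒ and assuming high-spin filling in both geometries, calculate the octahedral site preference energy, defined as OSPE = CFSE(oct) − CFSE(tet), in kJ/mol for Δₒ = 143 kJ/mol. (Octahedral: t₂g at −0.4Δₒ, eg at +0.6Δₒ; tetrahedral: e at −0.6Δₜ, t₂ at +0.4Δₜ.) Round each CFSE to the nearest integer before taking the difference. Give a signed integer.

Octahedral high-spin t2g^4 e_g^2: CFSE = -0.4 × 143 = -57 kJ/mol.
In a tetrahedral site the filling is e^3 t2^3: CFSE(tet) = -0.6Δₜ = -0.6 × (4/9)(143) = -38 kJ/mol.
Subtracting, OSPE = -57 − (-38) = -19 kJ/mol.

-19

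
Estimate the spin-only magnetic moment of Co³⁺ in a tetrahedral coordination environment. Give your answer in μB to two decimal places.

4.90 μB

Co³⁺: group 9, so d-count = 9 − 3 = 6.
Tetrahedral fields are weak (Δₜ ≈ 4/9 Δₒ), so electrons fill high-spin.
Configuration: e^3 t2^3 → 4 unpaired electrons.
μ(spin-only) = √[4(4+2)] = √24 ≈ 4.90 μB.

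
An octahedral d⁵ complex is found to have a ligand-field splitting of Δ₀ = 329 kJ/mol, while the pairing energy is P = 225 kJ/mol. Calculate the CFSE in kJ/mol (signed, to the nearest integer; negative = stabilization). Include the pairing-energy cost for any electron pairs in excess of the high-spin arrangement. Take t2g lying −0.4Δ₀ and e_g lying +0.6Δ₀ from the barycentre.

-208

Here Δ₀ > P (329 > 225), so the low-spin state is favoured.
Configuration: t2g^5 e_g^0.
Orbital CFSE = -2.0Δ₀ = -2.0 × 329 = -658 kJ/mol.
Excess pairs vs high-spin: 2 − 0 = 2; pairing cost = +450 kJ/mol.
Net CFSE = -658 + 450 = -208 kJ/mol.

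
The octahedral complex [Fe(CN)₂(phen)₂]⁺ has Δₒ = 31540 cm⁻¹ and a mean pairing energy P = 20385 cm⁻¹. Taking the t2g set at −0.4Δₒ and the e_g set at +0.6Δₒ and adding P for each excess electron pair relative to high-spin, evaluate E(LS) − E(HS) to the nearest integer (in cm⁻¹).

-22310

Ligand charges: 2×(-1) from CN⁻ and 2×(+0) from phen sum to -2; with overall charge +1, Fe is +3.
Fe is in group 8, so Fe³⁺ is d⁵ (8 − 3 = 5).
High-spin d⁵ fills as t2g^3 e_g^2 with CFSE 3(−0.4) + 2(+0.6) = 0.0Δₒ = 0 cm⁻¹.
For low-spin the configuration is t2g^5 e_g^0: orbital energy -2.0 × 31540 = -63080 cm⁻¹, and 2 additional pairs relative to high-spin add 40770 cm⁻¹, giving -22310 cm⁻¹.
The difference is -22310 − (0) = -22310 cm⁻¹, so low-spin lies lower.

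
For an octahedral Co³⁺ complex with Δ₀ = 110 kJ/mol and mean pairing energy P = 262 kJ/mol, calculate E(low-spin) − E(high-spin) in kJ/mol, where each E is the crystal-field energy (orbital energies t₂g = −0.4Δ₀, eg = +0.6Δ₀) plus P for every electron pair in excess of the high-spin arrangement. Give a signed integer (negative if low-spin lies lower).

304

Co is in group 9, so Co³⁺ is d⁶ (9 − 3 = 6).
In the high-spin limit (t₂g⁴ eg²) the orbital term is -0.4Δ₀ = -44 kJ/mol, with no excess pairing.
Low-spin t₂g⁶ eg⁰ gives -2.4Δ₀ = -264 kJ/mol, but forming 2 extra pairs costs 2P = 524 kJ/mol, so E(LS) = -264 + 524 = 260 kJ/mol.
Thus E(LS) − E(HS) = 304 kJ/mol.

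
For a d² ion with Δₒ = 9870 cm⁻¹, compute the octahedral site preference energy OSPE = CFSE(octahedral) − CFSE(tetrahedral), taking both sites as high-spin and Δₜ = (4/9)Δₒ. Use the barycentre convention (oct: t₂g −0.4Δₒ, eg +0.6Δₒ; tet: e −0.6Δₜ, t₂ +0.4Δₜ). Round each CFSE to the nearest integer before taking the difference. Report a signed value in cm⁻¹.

-2632

Octahedral (high-spin): t₂g² eg⁰, CFSE = 2(−0.4) + 0(+0.6) = -0.8Δₒ = -0.8 × 9870 = -7896 cm⁻¹.
In a tetrahedral site the filling is e² t₂⁰: CFSE(tet) = -1.2Δₜ = -1.2 × (4/9)(9870) = -5264 cm⁻¹.
OSPE = -7896 − (-5264) = -2632 cm⁻¹.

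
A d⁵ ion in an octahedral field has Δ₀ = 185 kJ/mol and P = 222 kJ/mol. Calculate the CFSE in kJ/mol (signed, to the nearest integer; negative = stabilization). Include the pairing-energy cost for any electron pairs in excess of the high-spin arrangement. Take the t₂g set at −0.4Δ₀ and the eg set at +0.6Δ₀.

0

Δ₀ < P, so pairing is avoided: the ground state is high-spin.
That gives t₂g³ eg².
Orbital CFSE = 0.0Δ₀ = 0.0 × 185 = 0 kJ/mol.
High-spin has no excess pairs, so no pairing correction applies.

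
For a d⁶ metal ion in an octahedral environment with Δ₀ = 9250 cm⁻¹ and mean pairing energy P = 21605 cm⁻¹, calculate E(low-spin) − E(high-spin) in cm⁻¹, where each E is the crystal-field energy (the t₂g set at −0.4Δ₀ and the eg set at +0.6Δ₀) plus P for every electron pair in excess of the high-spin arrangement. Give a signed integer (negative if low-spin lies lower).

24710

High-spin d⁶ fills as t₂g⁴ eg² with CFSE 4(−0.4) + 2(+0.6) = -0.4Δ₀ = -3700 cm⁻¹.
Low-spin: t₂g⁶ eg⁰, orbital CFSE = -2.4Δ₀ = -22200 cm⁻¹; plus 2 excess pairs × P = +43210 cm⁻¹; total 21010 cm⁻¹.
Thus E(LS) − E(HS) = 24710 cm⁻¹.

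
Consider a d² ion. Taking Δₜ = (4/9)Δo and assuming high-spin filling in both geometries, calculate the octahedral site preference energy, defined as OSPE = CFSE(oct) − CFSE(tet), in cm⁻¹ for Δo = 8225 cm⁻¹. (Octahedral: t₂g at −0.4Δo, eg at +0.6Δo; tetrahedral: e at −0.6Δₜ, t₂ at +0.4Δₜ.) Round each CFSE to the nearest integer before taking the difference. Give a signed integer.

-2193

Octahedral high-spin t2g^2 e_g^0: CFSE = -0.8 × 8225 = -6580 cm⁻¹.
Tetrahedral e^2 t2^0 gives -1.2Δₜ = -1.2 × (4/9) × 8225 = -4387 cm⁻¹.
OSPE = CFSE(oct) − CFSE(tet) = -6580 − (-4387) = -2193 cm⁻¹.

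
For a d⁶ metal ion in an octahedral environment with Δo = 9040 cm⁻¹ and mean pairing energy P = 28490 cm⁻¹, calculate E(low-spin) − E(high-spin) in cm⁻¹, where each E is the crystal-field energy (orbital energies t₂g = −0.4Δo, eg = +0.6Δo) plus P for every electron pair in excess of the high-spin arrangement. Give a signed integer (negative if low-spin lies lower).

38900

High-spin d⁶ fills as t₂g⁴ eg² with CFSE 4(−0.4) + 2(+0.6) = -0.4Δo = -3616 cm⁻¹.
Low-spin t₂g⁶ eg⁰ gives -2.4Δo = -21696 cm⁻¹, but forming 2 extra pairs costs 2P = 56980 cm⁻¹, so E(LS) = -21696 + 56980 = 35284 cm⁻¹.
Thus E(LS) − E(HS) = 38900 cm⁻¹.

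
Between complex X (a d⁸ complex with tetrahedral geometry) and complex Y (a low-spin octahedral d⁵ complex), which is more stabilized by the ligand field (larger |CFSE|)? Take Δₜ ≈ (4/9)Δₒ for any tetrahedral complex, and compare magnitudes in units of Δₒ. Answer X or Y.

X: Tetrahedral splitting is small, so the complex is high-spin; e^4 t2^4, CFSE = -0.8Δₜ ≈ -0.36Δₒ.
Y: t2g^5 e_g^0, CFSE = -2.0Δₒ.
So Y has the larger |CFSE|.

Y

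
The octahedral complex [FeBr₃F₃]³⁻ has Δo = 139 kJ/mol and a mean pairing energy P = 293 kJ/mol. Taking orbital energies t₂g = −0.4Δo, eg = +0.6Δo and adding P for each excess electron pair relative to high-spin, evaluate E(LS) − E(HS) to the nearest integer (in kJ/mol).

308

Ligand charges: 3×(-1) from Br⁻ and 3×(-1) from F⁻ sum to -6; with overall charge -3, Fe is +3.
Group 8 minus oxidation state +3 gives a d⁵ configuration for Fe³⁺.
High-spin: t₂g³ eg², CFSE = 0.0Δo = 0 kJ/mol.
For low-spin the configuration is t₂g⁵ eg⁰: orbital energy -2.0 × 139 = -278 kJ/mol, and 2 additional pairs relative to high-spin add 586 kJ/mol, giving 308 kJ/mol.
E(LS) − E(HS) = 308 − (0) = 308 kJ/mol.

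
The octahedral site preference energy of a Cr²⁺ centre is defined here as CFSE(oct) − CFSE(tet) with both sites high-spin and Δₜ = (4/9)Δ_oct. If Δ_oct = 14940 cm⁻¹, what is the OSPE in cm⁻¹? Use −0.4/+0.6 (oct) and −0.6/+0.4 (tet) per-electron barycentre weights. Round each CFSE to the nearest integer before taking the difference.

-6308

Cr is in group 6, so Cr²⁺ is d⁴ (6 − 2 = 4).
In an octahedral site d⁴ (HS) is t₂g³ eg¹, giving CFSE(oct) = -0.6Δ_oct = -8964 cm⁻¹.
Tetrahedral e² t₂² gives -0.4Δₜ = -0.4 × (4/9) × 14940 = -2656 cm⁻¹.
OSPE = -8964 − (-2656) = -6308 cm⁻¹.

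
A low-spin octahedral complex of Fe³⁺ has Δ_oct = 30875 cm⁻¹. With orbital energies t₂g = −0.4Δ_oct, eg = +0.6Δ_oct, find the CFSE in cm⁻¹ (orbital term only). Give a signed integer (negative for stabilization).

-61750

Fe³⁺: group 8, so d-count = 8 − 3 = 5.
Configuration: t₂g⁵ eg⁰.
The orbital stabilization is -2.0Δ_oct = -2.0 × 30875 = -61750 cm⁻¹.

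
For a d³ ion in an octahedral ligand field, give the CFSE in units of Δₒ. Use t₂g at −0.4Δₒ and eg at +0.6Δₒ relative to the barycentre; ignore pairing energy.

-1.2 Δₒ

Configuration: t₂g³ eg⁰.
CFSE = 3(-0.4Δₒ) + 0(0.6Δₒ) = -1.2Δₒ + 0.0Δₒ = -1.2Δₒ.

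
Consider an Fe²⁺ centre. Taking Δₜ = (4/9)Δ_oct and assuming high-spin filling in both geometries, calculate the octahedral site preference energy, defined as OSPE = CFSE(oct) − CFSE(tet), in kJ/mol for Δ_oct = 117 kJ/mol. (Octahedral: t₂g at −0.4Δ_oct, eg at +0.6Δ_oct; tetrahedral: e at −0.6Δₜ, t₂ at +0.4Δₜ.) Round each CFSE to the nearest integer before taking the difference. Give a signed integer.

Fe is in group 8, so Fe²⁺ is d⁶ (8 − 2 = 6).
In an octahedral site d⁶ (HS) is t₂g⁴ eg², giving CFSE(oct) = -0.4Δ_oct = -47 kJ/mol.
In a tetrahedral site the filling is e³ t₂³: CFSE(tet) = -0.6Δₜ = -0.6 × (4/9)(117) = -31 kJ/mol.
Subtracting, OSPE = -47 − (-31) = -16 kJ/mol.

-16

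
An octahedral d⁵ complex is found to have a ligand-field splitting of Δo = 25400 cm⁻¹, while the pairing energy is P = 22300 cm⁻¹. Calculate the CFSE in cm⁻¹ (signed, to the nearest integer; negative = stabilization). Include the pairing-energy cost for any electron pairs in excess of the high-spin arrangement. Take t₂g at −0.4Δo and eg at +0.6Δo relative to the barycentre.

Here Δo > P (25400 > 22300), so the low-spin state is favoured.
Filling d⁵ accordingly: t₂g⁵ eg⁰.
Orbital CFSE = -2.0Δo = -2.0 × 25400 = -50800 cm⁻¹.
Excess pairs vs high-spin: 2 − 0 = 2; pairing cost = +44600 cm⁻¹.
Net CFSE = -50800 + 44600 = -6200 cm⁻¹.

-6200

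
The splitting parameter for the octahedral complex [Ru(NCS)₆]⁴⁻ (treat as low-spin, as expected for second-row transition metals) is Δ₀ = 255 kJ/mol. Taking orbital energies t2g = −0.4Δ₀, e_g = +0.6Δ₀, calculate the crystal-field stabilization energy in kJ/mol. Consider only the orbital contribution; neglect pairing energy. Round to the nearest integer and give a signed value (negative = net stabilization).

Each NCS⁻ contributes -1; 6 × (-1) = -6. With overall charge -4, Ru is in the +2 oxidation state.
Ru sits in group 8; removing 2 electrons leaves Ru²⁺ with 8 − 2 = 6 d electrons.
Configuration: t2g^6 e_g^0.
Orbital CFSE = 6(-0.4) + 0(0.6) = -2.4Δ₀ = -2.4 × 255 = -612 kJ/mol.

-612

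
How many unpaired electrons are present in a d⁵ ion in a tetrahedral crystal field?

Tetrahedral splitting is small, so the complex is high-spin.
Configuration: e^2 t2^3, giving 5 unpaired electrons.

5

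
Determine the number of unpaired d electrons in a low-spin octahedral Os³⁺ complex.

Group 8 minus oxidation state +3 gives a d⁵ configuration for Os³⁺.
Configuration: t₂g⁵ eg⁰, giving 1 unpaired electron.

1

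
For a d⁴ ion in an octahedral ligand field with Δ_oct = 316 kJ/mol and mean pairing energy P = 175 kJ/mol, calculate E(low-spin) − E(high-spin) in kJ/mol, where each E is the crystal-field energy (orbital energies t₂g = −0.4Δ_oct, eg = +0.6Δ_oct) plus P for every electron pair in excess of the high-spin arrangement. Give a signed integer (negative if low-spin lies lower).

High-spin: t₂g³ eg¹, CFSE = -0.6Δ_oct = -190 kJ/mol.
For low-spin the configuration is t₂g⁴ eg⁰: orbital energy -1.6 × 316 = -506 kJ/mol, and 1 additional pair relative to high-spin adds 175 kJ/mol, giving -331 kJ/mol.
The difference is -331 − (-190) = -141 kJ/mol, so low-spin lies lower.

-141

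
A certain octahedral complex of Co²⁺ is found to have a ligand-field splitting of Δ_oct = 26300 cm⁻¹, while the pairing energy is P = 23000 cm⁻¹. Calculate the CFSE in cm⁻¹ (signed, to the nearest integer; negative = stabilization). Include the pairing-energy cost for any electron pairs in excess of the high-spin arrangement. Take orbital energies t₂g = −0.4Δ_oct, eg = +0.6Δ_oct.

-24340

Co²⁺: group 9, so d-count = 9 − 2 = 7.
Here Δ_oct > P (26300 > 23000), so the low-spin state is favoured.
Filling d⁷ accordingly: t₂g⁶ eg¹.
Orbital CFSE = -1.8Δ_oct = -1.8 × 26300 = -47340 cm⁻¹.
Excess pairs vs high-spin: 3 − 2 = 1; pairing cost = +23000 cm⁻¹.
Net CFSE = -47340 + 23000 = -24340 cm⁻¹.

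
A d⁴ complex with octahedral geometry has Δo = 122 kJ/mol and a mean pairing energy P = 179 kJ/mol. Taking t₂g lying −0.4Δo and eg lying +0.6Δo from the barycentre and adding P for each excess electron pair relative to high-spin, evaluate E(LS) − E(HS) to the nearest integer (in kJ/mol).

57

In the high-spin limit (t₂g³ eg¹) the orbital term is -0.6Δo = -73 kJ/mol, with no excess pairing.
For low-spin the configuration is t₂g⁴ eg⁰: orbital energy -1.6 × 122 = -195 kJ/mol, and 1 additional pair relative to high-spin adds 179 kJ/mol, giving -16 kJ/mol.
E(LS) − E(HS) = -16 − (-73) = 57 kJ/mol.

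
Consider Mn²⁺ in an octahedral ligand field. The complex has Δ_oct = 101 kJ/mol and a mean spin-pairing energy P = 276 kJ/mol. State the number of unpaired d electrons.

5

Group 7 minus oxidation state +2 gives a d⁵ configuration for Mn²⁺.
With Δ_oct < P the complex is high-spin.
Filling d⁵ accordingly: t2g^3 e_g^2.
Unpaired electrons: 5.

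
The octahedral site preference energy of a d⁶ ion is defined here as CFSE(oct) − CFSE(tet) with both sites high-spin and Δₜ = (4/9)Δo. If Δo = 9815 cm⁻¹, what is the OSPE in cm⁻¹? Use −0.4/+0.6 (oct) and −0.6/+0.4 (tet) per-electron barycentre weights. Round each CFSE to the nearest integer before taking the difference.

-1309

In an octahedral site d⁶ (HS) is t₂g⁴ eg², giving CFSE(oct) = -0.4Δo = -3926 cm⁻¹.
Tetrahedral e³ t₂³ gives -0.6Δₜ = -0.6 × (4/9) × 9815 = -2617 cm⁻¹.
OSPE = CFSE(oct) − CFSE(tet) = -3926 − (-2617) = -1309 cm⁻¹.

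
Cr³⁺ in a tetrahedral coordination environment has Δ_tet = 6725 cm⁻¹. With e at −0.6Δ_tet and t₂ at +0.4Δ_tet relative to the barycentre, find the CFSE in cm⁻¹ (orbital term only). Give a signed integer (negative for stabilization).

-5380

Cr³⁺: group 6, so d-count = 6 − 3 = 3.
Tetrahedral fields are weak (Δₜ ≈ 4/9 Δₒ), so electrons fill high-spin.
Electron filling gives e² t₂¹.
The orbital stabilization is -0.8Δ_tet = -0.8 × 6725 = -5380 cm⁻¹.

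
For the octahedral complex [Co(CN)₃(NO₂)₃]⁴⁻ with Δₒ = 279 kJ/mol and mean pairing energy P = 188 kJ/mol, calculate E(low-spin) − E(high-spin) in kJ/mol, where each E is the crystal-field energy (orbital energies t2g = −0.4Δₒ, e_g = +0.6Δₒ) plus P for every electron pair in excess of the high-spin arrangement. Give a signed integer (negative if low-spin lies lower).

Ligand charges: 3×(-1) from CN⁻ and 3×(-1) from NO₂⁻ sum to -6; with overall charge -4, Co is +2.
Group 9 minus oxidation state +2 gives a d⁷ configuration for Co²⁺.
In the high-spin limit (t2g^5 e_g^2) the orbital term is -0.8Δₒ = -223 kJ/mol, with no excess pairing.
Low-spin t2g^6 e_g^1 gives -1.8Δₒ = -502 kJ/mol, but forming 1 extra pair costs 1P = 188 kJ/mol, so E(LS) = -502 + 188 = -314 kJ/mol.
Thus E(LS) − E(HS) = -91 kJ/mol.

-91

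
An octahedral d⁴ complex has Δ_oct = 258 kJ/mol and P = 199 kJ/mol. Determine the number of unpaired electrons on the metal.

2

Here Δ_oct > P (258 > 199), so the low-spin state is favoured.
Filling d⁴ accordingly: t₂g⁴ eg⁰.
Unpaired electrons: 2.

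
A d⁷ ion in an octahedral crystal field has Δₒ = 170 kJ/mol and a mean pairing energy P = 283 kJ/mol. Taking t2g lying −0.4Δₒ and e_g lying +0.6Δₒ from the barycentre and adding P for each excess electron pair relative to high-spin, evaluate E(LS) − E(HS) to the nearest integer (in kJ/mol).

High-spin: t2g^5 e_g^2, CFSE = -0.8Δₒ = -136 kJ/mol.
Low-spin t2g^6 e_g^1 gives -1.8Δₒ = -306 kJ/mol, but forming 1 extra pair costs 1P = 283 kJ/mol, so E(LS) = -306 + 283 = -23 kJ/mol.
Thus E(LS) − E(HS) = 113 kJ/mol.

113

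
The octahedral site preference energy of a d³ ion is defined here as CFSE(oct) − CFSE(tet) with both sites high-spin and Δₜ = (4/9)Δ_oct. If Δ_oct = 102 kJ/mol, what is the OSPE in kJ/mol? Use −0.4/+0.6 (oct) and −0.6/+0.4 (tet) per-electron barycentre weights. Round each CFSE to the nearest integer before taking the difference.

Octahedral (high-spin): t₂g³ eg⁰, CFSE = 3(−0.4) + 0(+0.6) = -1.2Δ_oct = -1.2 × 102 = -122 kJ/mol.
Tetrahedral e² t₂¹ gives -0.8Δₜ = -0.8 × (4/9) × 102 = -36 kJ/mol.
Subtracting, OSPE = -122 − (-36) = -86 kJ/mol.

-86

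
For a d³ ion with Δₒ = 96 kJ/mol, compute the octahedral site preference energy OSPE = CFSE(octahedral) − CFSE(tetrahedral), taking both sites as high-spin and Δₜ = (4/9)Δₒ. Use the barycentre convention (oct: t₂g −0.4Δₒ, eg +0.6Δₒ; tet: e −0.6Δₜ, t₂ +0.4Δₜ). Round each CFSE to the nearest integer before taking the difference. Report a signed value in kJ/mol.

Octahedral high-spin t₂g³ eg⁰: CFSE = -1.2 × 96 = -115 kJ/mol.
Tetrahedral e² t₂¹ gives -0.8Δₜ = -0.8 × (4/9) × 96 = -34 kJ/mol.
OSPE = CFSE(oct) − CFSE(tet) = -115 − (-34) = -81 kJ/mol.

-81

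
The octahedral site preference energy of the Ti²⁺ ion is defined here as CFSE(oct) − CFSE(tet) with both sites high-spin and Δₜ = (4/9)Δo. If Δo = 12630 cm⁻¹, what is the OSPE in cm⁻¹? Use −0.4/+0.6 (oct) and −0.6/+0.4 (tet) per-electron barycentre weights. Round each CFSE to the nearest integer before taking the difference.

-3368

Ti is in group 4, so Ti²⁺ is d² (4 − 2 = 2).
Octahedral high-spin t2g^2 e_g^0: CFSE = -0.8 × 12630 = -10104 cm⁻¹.
Tetrahedral e^2 t2^0 gives -1.2Δₜ = -1.2 × (4/9) × 12630 = -6736 cm⁻¹.
OSPE = -10104 − (-6736) = -3368 cm⁻¹.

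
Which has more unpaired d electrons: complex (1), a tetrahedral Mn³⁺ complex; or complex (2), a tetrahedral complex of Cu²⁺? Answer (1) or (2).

(1): Group 7 minus oxidation state +3 gives a d⁴ configuration for Mn³⁺; Tetrahedral fields are weak (Δₜ ≈ 4/9 Δₒ), so electrons fill high-spin; e² t₂² → 4 unpaired.
(2): Cu sits in group 11; removing 2 electrons leaves Cu²⁺ with 11 − 2 = 9 d electrons; Tetrahedral splitting is small, so the complex is high-spin; e⁴ t₂⁵ → 1 unpaired.
So (1) has more unpaired electrons.

(1)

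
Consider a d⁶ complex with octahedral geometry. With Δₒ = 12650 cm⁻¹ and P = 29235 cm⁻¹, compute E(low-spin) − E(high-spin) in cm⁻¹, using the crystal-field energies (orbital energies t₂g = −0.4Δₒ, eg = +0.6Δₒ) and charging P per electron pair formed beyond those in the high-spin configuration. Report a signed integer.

High-spin: t₂g⁴ eg², CFSE = -0.4Δₒ = -5060 cm⁻¹.
For low-spin the configuration is t₂g⁶ eg⁰: orbital energy -2.4 × 12650 = -30360 cm⁻¹, and 2 additional pairs relative to high-spin add 58470 cm⁻¹, giving 28110 cm⁻¹.
Thus E(LS) − E(HS) = 33170 cm⁻¹.

33170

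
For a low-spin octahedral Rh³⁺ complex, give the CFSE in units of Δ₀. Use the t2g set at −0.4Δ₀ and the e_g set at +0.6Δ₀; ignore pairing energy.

-2.4 Δ₀

Rh³⁺: group 9, so d-count = 9 − 3 = 6.
Configuration: t2g^6 e_g^0.
CFSE = 6(-0.4Δ₀) + 0(0.6Δ₀) = -2.4Δ₀ + 0.0Δ₀ = -2.4Δ₀.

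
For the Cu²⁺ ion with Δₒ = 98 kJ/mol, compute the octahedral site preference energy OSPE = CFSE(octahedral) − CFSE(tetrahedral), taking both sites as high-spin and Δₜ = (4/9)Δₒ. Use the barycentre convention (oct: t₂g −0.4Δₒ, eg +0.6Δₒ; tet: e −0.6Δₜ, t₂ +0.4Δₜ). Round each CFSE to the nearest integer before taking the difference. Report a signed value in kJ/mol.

-42

Cu is in group 11, so Cu²⁺ is d⁹ (11 − 2 = 9).
Octahedral high-spin t₂g⁶ eg³: CFSE = -0.6 × 98 = -59 kJ/mol.
In a tetrahedral site the filling is e⁴ t₂⁵: CFSE(tet) = -0.4Δₜ = -0.4 × (4/9)(98) = -17 kJ/mol.
Subtracting, OSPE = -59 − (-17) = -42 kJ/mol.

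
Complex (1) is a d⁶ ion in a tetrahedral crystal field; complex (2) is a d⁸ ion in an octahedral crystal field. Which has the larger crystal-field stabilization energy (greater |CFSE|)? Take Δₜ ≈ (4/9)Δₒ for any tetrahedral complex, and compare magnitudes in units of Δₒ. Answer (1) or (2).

(2)

(1): Tetrahedral fields are weak (Δₜ ≈ 4/9 Δₒ), so electrons fill high-spin; e^3 t2^3, CFSE = -0.6Δₜ ≈ -0.27Δₒ.
(2): For octahedral d⁸ the high- and low-spin configurations coincide; t₂g⁶ eg², CFSE = -1.2Δₒ.
So (2) has the larger |CFSE|.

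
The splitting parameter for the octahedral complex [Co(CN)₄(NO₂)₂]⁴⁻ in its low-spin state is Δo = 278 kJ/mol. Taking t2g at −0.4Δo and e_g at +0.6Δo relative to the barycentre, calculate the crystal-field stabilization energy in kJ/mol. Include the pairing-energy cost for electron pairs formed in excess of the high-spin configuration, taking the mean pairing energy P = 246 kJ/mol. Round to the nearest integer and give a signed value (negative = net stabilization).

-254

Ligand charges: 4×(-1) from CN⁻ and 2×(-1) from NO₂⁻ sum to -6; with overall charge -4, Co is +2.
Co sits in group 9; removing 2 electrons leaves Co²⁺ with 9 − 2 = 7 d electrons.
Configuration: t2g^6 e_g^1.
Orbital CFSE = 6(-0.4) + 1(0.6) = -1.8Δo = -1.8 × 278 = -500 kJ/mol.
High-spin d⁷ would be t2g^5 e_g^2 with 2 pairs; low-spin has 3, so 1 excess pair costs +1P = +246 kJ/mol.
Overall CFSE = -500 + 246 = -254 kJ/mol.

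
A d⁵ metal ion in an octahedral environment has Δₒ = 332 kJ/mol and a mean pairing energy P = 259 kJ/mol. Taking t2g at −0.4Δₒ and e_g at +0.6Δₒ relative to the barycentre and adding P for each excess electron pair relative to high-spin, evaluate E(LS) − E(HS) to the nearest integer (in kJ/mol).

High-spin d⁵ fills as t2g^3 e_g^2 with CFSE 3(−0.4) + 2(+0.6) = 0.0Δₒ = 0 kJ/mol.
For low-spin the configuration is t2g^5 e_g^0: orbital energy -2.0 × 332 = -664 kJ/mol, and 2 additional pairs relative to high-spin add 518 kJ/mol, giving -146 kJ/mol.
The difference is -146 − (0) = -146 kJ/mol, so low-spin lies lower.

-146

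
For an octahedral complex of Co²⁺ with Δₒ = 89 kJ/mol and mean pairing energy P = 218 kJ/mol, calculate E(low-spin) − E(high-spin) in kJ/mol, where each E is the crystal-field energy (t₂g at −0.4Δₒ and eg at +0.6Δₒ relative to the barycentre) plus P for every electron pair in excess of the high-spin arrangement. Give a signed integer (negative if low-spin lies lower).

129

Co is in group 9, so Co²⁺ is d⁷ (9 − 2 = 7).
High-spin d⁷ fills as t₂g⁵ eg² with CFSE 5(−0.4) + 2(+0.6) = -0.8Δₒ = -71 kJ/mol.
Low-spin: t₂g⁶ eg¹, orbital CFSE = -1.8Δₒ = -160 kJ/mol; plus 1 excess pair × P = +218 kJ/mol; total 58 kJ/mol.
Thus E(LS) − E(HS) = 129 kJ/mol.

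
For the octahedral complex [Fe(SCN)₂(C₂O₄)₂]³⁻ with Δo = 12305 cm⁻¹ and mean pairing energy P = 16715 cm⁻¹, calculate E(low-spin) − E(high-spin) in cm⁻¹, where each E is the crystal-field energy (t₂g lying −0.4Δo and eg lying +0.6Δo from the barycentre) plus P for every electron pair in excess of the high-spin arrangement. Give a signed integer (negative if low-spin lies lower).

8820

Ligand charges: 2×(-1) from SCN⁻ and 2×(-2) from C₂O₄²⁻ sum to -6; with overall charge -3, Fe is +3.
Fe is in group 8, so Fe³⁺ is d⁵ (8 − 3 = 5).
High-spin: t₂g³ eg², CFSE = 0.0Δo = 0 cm⁻¹.
Low-spin t₂g⁵ eg⁰ gives -2.0Δo = -24610 cm⁻¹, but forming 2 extra pairs costs 2P = 33430 cm⁻¹, so E(LS) = -24610 + 33430 = 8820 cm⁻¹.
Thus E(LS) − E(HS) = 8820 cm⁻¹.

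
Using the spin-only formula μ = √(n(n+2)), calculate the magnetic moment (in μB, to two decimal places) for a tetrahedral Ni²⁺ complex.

2.83 μB

Ni²⁺: group 10, so d-count = 10 − 2 = 8.
Tetrahedral fields are weak (Δₜ ≈ 4/9 Δₒ), so electrons fill high-spin.
Configuration: e⁴ t₂⁴ → 2 unpaired electrons.
μ(spin-only) = √[2(2+2)] = √8 ≈ 2.83 μB.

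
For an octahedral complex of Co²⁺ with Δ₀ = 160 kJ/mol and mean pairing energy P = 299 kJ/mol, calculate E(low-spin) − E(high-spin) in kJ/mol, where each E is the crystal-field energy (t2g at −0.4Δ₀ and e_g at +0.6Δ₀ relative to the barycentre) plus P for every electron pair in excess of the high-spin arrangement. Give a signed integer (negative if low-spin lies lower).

139

Co is in group 9, so Co²⁺ is d⁷ (9 − 2 = 7).
High-spin: t2g^5 e_g^2, CFSE = -0.8Δ₀ = -128 kJ/mol.
For low-spin the configuration is t2g^6 e_g^1: orbital energy -1.8 × 160 = -288 kJ/mol, and 1 additional pair relative to high-spin adds 299 kJ/mol, giving 11 kJ/mol.
The difference is 11 − (-128) = 139 kJ/mol, so high-spin lies lower.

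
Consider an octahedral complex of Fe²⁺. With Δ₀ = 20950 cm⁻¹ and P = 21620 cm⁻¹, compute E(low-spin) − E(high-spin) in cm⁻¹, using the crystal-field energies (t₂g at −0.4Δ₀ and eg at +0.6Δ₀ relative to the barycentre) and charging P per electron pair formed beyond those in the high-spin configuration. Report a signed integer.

Group 8 minus oxidation state +2 gives a d⁶ configuration for Fe²⁺.
High-spin: t₂g⁴ eg², CFSE = -0.4Δ₀ = -8380 cm⁻¹.
For low-spin the configuration is t₂g⁶ eg⁰: orbital energy -2.4 × 20950 = -50280 cm⁻¹, and 2 additional pairs relative to high-spin add 43240 cm⁻¹, giving -7040 cm⁻¹.
E(LS) − E(HS) = -7040 − (-8380) = 1340 cm⁻¹.

1340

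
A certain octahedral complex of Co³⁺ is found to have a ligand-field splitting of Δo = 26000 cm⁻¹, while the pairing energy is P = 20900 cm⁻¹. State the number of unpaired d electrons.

0

Co³⁺: group 9, so d-count = 9 − 3 = 6.
Δo > P, so pairing is preferred: the ground state is low-spin.
That gives t₂g⁶ eg⁰.
Unpaired electrons: 0.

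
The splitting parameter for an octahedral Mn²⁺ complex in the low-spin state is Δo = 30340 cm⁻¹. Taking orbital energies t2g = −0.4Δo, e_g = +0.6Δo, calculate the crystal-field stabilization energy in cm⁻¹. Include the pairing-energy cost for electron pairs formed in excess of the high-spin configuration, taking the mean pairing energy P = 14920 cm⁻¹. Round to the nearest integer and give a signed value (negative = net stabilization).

-30840

Mn is in group 7, so Mn²⁺ is d⁵ (7 − 2 = 5).
Electron filling gives t2g^5 e_g^0.
Orbital CFSE = 5(-0.4) + 0(0.6) = -2.0Δo = -2.0 × 30340 = -60680 cm⁻¹.
Relative to high-spin t2g^3 e_g^2 (0 paired), the low-spin configuration has 2 additional pairs, contributing +2 × 14920 = +29840 cm⁻¹.
Overall CFSE = -60680 + 29840 = -30840 cm⁻¹.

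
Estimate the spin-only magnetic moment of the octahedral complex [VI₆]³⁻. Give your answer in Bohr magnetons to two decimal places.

2.83 Bohr magnetons

Each I⁻ contributes -1; 6 × (-1) = -6. With overall charge -3, V is in the +3 oxidation state.
V is in group 5, so V³⁺ is d² (5 − 3 = 2).
For octahedral d² the high- and low-spin configurations coincide.
Configuration: t₂g² eg⁰ → 2 unpaired electrons.
μ(spin-only) = √[2(2+2)] = √8 ≈ 2.83 Bohr magnetons.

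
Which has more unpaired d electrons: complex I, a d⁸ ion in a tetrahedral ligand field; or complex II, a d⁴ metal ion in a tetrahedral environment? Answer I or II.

II

I: Tetrahedral fields are weak (Δₜ ≈ 4/9 Δₒ), so electrons fill high-spin; e^4 t2^4 → 2 unpaired.
II: Tetrahedral fields are weak (Δₜ ≈ 4/9 Δₒ), so electrons fill high-spin; e² t₂² → 4 unpaired.
So II has more unpaired electrons.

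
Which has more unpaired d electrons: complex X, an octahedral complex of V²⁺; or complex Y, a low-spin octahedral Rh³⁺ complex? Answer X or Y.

X: V is in group 5, so V²⁺ is d³ (5 − 2 = 3); t₂g³ eg⁰ → 3 unpaired.
Y: Rh is in group 9, so Rh³⁺ is d⁶ (9 − 3 = 6); t₂g⁶ eg⁰ → 0 unpaired.
So X has more unpaired electrons.

X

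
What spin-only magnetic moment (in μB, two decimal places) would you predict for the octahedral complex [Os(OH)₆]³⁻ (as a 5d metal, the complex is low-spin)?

Each OH⁻ contributes -1; 6 × (-1) = -6. With overall charge -3, Os is in the +3 oxidation state.
Group 8 minus oxidation state +3 gives a d⁵ configuration for Os³⁺.
Configuration: t2g^5 e_g^0 → 1 unpaired electron.
μ(spin-only) = √[1(1+2)] = √3 ≈ 1.73 μB.

1.73 μB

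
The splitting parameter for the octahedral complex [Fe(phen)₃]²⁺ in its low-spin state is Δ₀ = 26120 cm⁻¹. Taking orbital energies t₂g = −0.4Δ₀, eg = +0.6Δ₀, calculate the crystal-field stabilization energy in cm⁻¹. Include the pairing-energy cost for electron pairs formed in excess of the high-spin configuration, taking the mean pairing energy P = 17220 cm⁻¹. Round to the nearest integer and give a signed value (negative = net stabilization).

phen is neutral, so the +2 overall charge sits on Fe: oxidation state +2.
Group 8 minus oxidation state +2 gives a d⁶ configuration for Fe²⁺.
Electron filling gives t₂g⁶ eg⁰.
Orbital CFSE = 6(-0.4) + 0(0.6) = -2.4Δ₀ = -2.4 × 26120 = -62688 cm⁻¹.
Relative to high-spin t₂g⁴ eg² (1 paired), the low-spin configuration has 2 additional pairs, contributing +2 × 17220 = +34440 cm⁻¹.
Net CFSE = -62688 + 34440 = -28248 cm⁻¹.

-28248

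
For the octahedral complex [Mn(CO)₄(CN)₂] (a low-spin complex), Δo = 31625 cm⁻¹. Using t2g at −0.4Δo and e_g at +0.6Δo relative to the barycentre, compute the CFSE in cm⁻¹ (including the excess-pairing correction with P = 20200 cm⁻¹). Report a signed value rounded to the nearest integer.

Ligand charges: 4×(+0) from CO and 2×(-1) from CN⁻ sum to -2; with overall charge +0, Mn is +2.
Group 7 minus oxidation state +2 gives a d⁵ configuration for Mn²⁺.
The d⁵ electrons fill as t2g^5 e_g^0.
The orbital stabilization is -2.0Δo = -2.0 × 31625 = -63250 cm⁻¹.
Relative to high-spin t2g^3 e_g^2 (0 paired), the low-spin configuration has 2 additional pairs, contributing +2 × 20200 = +40400 cm⁻¹.
Combining: -63250 + 40400 = -22850 cm⁻¹.

-22850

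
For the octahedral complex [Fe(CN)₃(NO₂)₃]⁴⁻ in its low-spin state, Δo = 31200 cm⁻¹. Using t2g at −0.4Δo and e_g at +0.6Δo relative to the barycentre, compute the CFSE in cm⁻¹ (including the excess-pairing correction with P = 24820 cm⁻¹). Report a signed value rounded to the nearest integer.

Ligand charges: 3×(-1) from CN⁻ and 3×(-1) from NO₂⁻ sum to -6; with overall charge -4, Fe is +2.
Fe sits in group 8; removing 2 electrons leaves Fe²⁺ with 8 − 2 = 6 d electrons.
Electron filling gives t2g^6 e_g^0.
CFSE(orbital) = 6×(-0.4Δo) + 0×(0.6Δo) = -2.4Δo; with Δo = 31200 cm⁻¹ that is -74880 cm⁻¹.
Pairing penalty: 3 pairs vs 1 in the high-spin reference → 2 extra × P = 49640 cm⁻¹.
Net CFSE = -74880 + 49640 = -25240 cm⁻¹.

-25240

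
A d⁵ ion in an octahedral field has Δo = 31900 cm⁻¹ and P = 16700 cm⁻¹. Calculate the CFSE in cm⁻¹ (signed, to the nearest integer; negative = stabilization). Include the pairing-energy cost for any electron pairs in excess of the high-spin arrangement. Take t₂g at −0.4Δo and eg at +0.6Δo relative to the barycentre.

-30400

Δo > P, so pairing is preferred: the ground state is low-spin.
Configuration: t₂g⁵ eg⁰.
Orbital CFSE = -2.0Δo = -2.0 × 31900 = -63800 cm⁻¹.
Excess pairs vs high-spin: 2 − 0 = 2; pairing cost = +33400 cm⁻¹.
Net CFSE = -63800 + 33400 = -30400 cm⁻¹.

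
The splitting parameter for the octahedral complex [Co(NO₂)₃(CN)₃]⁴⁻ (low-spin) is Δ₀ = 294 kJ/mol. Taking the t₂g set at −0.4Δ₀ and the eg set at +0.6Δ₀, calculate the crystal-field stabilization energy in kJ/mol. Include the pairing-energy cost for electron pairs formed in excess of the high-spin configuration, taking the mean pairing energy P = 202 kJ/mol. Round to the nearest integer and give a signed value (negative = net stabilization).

Ligand charges: 3×(-1) from NO₂⁻ and 3×(-1) from CN⁻ sum to -6; with overall charge -4, Co is +2.
Co²⁺: group 9, so d-count = 9 − 2 = 7.
The d⁷ electrons fill as t₂g⁶ eg¹.
Orbital CFSE = 6(-0.4) + 1(0.6) = -1.8Δ₀ = -1.8 × 294 = -529 kJ/mol.
Pairing penalty: 3 pairs vs 2 in the high-spin reference → 1 extra × P = 202 kJ/mol.
Combining: -529 + 202 = -327 kJ/mol.

-327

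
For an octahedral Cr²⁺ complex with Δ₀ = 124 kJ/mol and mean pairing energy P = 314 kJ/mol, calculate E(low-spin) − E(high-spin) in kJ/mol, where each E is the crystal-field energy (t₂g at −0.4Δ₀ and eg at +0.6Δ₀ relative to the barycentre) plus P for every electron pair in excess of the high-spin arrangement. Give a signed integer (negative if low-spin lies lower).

Cr is in group 6, so Cr²⁺ is d⁴ (6 − 2 = 4).
High-spin: t₂g³ eg¹, CFSE = -0.6Δ₀ = -74 kJ/mol.
Low-spin t₂g⁴ eg⁰ gives -1.6Δ₀ = -198 kJ/mol, but forming 1 extra pair costs 1P = 314 kJ/mol, so E(LS) = -198 + 314 = 116 kJ/mol.
The difference is 116 − (-74) = 190 kJ/mol, so high-spin lies lower.

190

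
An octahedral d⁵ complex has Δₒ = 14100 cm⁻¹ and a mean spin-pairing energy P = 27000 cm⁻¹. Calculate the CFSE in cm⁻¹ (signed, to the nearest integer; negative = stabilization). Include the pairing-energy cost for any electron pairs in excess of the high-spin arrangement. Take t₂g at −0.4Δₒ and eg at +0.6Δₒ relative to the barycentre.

0

Here Δₒ < P (14100 < 27000), so the high-spin state is favoured.
Configuration: t₂g³ eg².
Orbital CFSE = 0.0Δₒ = 0.0 × 14100 = 0 cm⁻¹.
High-spin has no excess pairs, so no pairing correction applies.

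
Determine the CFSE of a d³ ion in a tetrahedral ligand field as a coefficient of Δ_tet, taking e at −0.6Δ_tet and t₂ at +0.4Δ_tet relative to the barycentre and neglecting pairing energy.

Tetrahedral splitting is small, so the complex is high-spin.
Configuration: e² t₂¹.
CFSE = 2(-0.6Δ_tet) + 1(0.4Δ_tet) = -1.2Δ_tet + 0.4Δ_tet = -0.8Δ_tet.

-0.8 Δ_tet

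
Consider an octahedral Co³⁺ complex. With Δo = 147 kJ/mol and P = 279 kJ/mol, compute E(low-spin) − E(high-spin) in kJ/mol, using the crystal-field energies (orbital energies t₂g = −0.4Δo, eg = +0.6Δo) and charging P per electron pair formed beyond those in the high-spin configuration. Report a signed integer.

264

Group 9 minus oxidation state +3 gives a d⁶ configuration for Co³⁺.
In the high-spin limit (t₂g⁴ eg²) the orbital term is -0.4Δo = -59 kJ/mol, with no excess pairing.
Low-spin: t₂g⁶ eg⁰, orbital CFSE = -2.4Δo = -353 kJ/mol; plus 2 excess pairs × P = +558 kJ/mol; total 205 kJ/mol.
E(LS) − E(HS) = 205 − (-59) = 264 kJ/mol.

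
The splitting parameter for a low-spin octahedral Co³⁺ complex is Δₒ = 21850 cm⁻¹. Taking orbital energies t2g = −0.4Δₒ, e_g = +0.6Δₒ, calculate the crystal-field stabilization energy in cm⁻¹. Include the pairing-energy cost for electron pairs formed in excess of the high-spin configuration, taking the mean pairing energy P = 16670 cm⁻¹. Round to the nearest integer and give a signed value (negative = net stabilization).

-19100

Co³⁺: group 9, so d-count = 9 − 3 = 6.
Configuration: t2g^6 e_g^0.
CFSE(orbital) = 6×(-0.4Δₒ) + 0×(0.6Δₒ) = -2.4Δₒ; with Δₒ = 21850 cm⁻¹ that is -52440 cm⁻¹.
Relative to high-spin t2g^4 e_g^2 (1 paired), the low-spin configuration has 2 additional pairs, contributing +2 × 16670 = +33340 cm⁻¹.
Overall CFSE = -52440 + 33340 = -19100 cm⁻¹.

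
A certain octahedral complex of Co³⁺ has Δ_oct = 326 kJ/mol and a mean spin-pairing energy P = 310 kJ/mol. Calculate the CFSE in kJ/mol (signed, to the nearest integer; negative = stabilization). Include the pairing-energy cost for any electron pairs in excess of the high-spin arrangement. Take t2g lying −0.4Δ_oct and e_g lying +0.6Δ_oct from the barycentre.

-162

Co is in group 9, so Co³⁺ is d⁶ (9 − 3 = 6).
Since Δ_oct = 326 kJ/mol > P = 310 kJ/mol, the complex adopts the low-spin configuration.
Configuration: t2g^6 e_g^0.
Orbital CFSE = -2.4Δ_oct = -2.4 × 326 = -782 kJ/mol.
Excess pairs vs high-spin: 3 − 1 = 2; pairing cost = +620 kJ/mol.
Net CFSE = -782 + 620 = -162 kJ/mol.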